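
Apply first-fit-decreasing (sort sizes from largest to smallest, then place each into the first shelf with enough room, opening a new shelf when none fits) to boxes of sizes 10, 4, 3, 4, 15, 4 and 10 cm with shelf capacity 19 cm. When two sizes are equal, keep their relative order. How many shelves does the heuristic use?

Sorted descending: 15, 10, 10, 4, 4, 4, 3.
  15 → shelf 1 (new)  [load 15/19]
  10 → shelf 2 (new)  [load 10/19]
  10 → shelf 3 (new)  [load 10/19]
  4 → shelf 1  [load 19/19]
  4 → shelf 2  [load 14/19]
  4 → shelf 2  [load 18/19]
  3 → shelf 3  [load 13/19]
3 shelves opened.

3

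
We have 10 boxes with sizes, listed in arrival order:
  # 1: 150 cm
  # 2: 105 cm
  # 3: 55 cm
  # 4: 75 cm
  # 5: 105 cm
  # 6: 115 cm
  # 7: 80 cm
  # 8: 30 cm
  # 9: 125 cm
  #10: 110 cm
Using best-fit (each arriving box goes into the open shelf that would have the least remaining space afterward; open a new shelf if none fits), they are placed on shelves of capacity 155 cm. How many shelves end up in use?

  150 → shelf 1 (new)  [load 150/155]
  105 → shelf 2 (new)  [load 105/155]
  55 → shelf 3 (new)  [load 55/155]
  75 → shelf 3  [load 130/155]
  105 → shelf 4 (new)  [load 105/155]
  115 → shelf 5 (new)  [load 115/155]
  80 → shelf 6 (new)  [load 80/155]
  30 → shelf 5  [load 145/155]
  125 → shelf 7 (new)  [load 125/155]
  110 → shelf 8 (new)  [load 110/155]
8 shelves opened.

8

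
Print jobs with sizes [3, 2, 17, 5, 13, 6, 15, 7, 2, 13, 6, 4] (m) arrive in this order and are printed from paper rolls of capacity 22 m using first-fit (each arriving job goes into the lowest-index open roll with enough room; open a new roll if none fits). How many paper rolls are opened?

  3 → roll 1 (new)  [load 3/22]
  2 → roll 1  [load 5/22]
  17 → roll 1  [load 22/22]
  5 → roll 2 (new)  [load 5/22]
  13 → roll 2  [load 18/22]
  6 → roll 3 (new)  [load 6/22]
  15 → roll 3  [load 21/22]
  7 → roll 4 (new)  [load 7/22]
  2 → roll 2  [load 20/22]
  13 → roll 4  [load 20/22]
  6 → roll 5 (new)  [load 6/22]
  4 → roll 5  [load 10/22]
5 paper rolls opened.

5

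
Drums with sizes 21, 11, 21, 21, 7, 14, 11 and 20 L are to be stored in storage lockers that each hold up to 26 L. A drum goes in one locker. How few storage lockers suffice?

Total = 21 + 21 + 21 + 20 + 14 + 11 + 11 + 7 = 126 L.
Lower bound: ⌈126/26⌉ = 5 storage lockers.
A packing using 6 storage lockers:
  locker 1: 21 = 21
  locker 2: 21 = 21
  locker 3: 21 = 21
  locker 4: 20 = 20
  locker 5: 14 + 11 = 25
  locker 6: 11 + 7 = 18
No arrangement into 5 storage lockers stays within capacity, so 6 is optimal.

6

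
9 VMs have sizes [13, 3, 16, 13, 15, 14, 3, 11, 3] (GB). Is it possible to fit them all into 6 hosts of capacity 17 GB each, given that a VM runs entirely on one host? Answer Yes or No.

Yes

A valid assignment using 6 hosts:
  host 1: 16 = 16
  host 2: 15 = 15
  host 3: 14 + 3 = 17
  host 4: 13 + 3 = 16
  host 5: 13 + 3 = 16
  host 6: 11 = 11
Every load is within 17 GB, so 6 hosts suffice.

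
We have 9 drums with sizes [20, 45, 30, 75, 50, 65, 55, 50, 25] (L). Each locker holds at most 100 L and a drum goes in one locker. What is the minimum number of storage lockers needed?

Total = 75 + 65 + 55 + 50 + 50 + 45 + 30 + 25 + 20 = 415 L.
Lower bound: ⌈415/100⌉ = 5 storage lockers.
A packing using 5 storage lockers:
  locker 1: 75 + 25 = 100
  locker 2: 65 + 30 = 95
  locker 3: 55 + 45 = 100
  locker 4: 50 + 50 = 100
  locker 5: 20 = 20
This matches the lower bound, so 5 is optimal.

5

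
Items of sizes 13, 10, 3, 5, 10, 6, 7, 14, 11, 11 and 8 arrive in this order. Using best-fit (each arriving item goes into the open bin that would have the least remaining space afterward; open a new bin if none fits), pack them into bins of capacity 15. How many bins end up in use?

  13 → bin 1 (new)  [load 13/15]
  10 → bin 2 (new)  [load 10/15]
  3 → bin 2  [load 13/15]
  5 → bin 3 (new)  [load 5/15]
  10 → bin 3  [load 15/15]
  6 → bin 4 (new)  [load 6/15]
  7 → bin 4  [load 13/15]
  14 → bin 5 (new)  [load 14/15]
  11 → bin 6 (new)  [load 11/15]
  11 → bin 7 (new)  [load 11/15]
  8 → bin 8 (new)  [load 8/15]
8 bins opened.

8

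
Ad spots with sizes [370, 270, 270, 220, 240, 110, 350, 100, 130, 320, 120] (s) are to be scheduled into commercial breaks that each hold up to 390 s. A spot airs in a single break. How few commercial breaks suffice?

7

Total = 370 + 350 + 320 + 270 + 270 + 240 + 220 + 130 + 120 + 110 + 100 = 2500 s.
Lower bound: ⌈2500/390⌉ = 7 commercial breaks.
A packing using 7 commercial breaks:
  break 1: 370 = 370
  break 2: 350 = 350
  break 3: 320 = 320
  break 4: 270 + 120 = 390
  break 5: 270 + 110 = 380
  break 6: 240 + 130 = 370
  break 7: 220 + 100 = 320
This matches the lower bound, so 7 is optimal.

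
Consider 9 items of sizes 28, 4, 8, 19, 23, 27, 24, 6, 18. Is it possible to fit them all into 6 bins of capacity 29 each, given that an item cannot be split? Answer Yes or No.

A valid assignment using 6 bins:
  bin 1: 28 = 28
  bin 2: 27 = 27
  bin 3: 24 + 4 = 28
  bin 4: 23 + 6 = 29
  bin 5: 19 + 8 = 27
  bin 6: 18 = 18
Every load is within 29, so 6 bins suffice.

Yes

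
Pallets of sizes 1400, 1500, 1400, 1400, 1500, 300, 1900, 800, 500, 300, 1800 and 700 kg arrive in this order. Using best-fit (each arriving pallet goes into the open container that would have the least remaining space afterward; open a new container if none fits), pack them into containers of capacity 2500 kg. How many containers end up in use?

  1400 → container 1 (new)  [load 1400/2500]
  1500 → container 2 (new)  [load 1500/2500]
  1400 → container 3 (new)  [load 1400/2500]
  1400 → container 4 (new)  [load 1400/2500]
  1500 → container 5 (new)  [load 1500/2500]
  300 → container 2  [load 1800/2500]
  1900 → container 6 (new)  [load 1900/2500]
  800 → container 5  [load 2300/2500]
  500 → container 6  [load 2400/2500]
  300 → container 2  [load 2100/2500]
  1800 → container 7 (new)  [load 1800/2500]
  700 → container 7  [load 2500/2500]
7 containers opened.

7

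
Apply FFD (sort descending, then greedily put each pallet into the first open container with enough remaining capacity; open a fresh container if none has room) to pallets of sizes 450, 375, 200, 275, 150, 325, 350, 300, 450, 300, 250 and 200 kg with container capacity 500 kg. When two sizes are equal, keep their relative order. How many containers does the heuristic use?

Sorted descending: 450, 450, 375, 350, 325, 300, 300, 275, 250, 200, 200, 150.
  450 → container 1 (new)  [load 450/500]
  450 → container 2 (new)  [load 450/500]
  375 → container 3 (new)  [load 375/500]
  350 → container 4 (new)  [load 350/500]
  325 → container 5 (new)  [load 325/500]
  300 → container 6 (new)  [load 300/500]
  300 → container 7 (new)  [load 300/500]
  275 → container 8 (new)  [load 275/500]
  250 → container 9 (new)  [load 250/500]
  200 → container 6  [load 500/500]
  200 → container 7  [load 500/500]
  150 → container 4  [load 500/500]
9 containers opened.

9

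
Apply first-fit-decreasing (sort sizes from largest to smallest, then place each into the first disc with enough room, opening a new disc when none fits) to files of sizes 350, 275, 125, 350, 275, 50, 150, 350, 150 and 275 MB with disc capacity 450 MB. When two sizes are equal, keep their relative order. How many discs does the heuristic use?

6

Sorted descending: 350, 350, 350, 275, 275, 275, 150, 150, 125, 50.
  350 → disc 1 (new)  [load 350/450]
  350 → disc 2 (new)  [load 350/450]
  350 → disc 3 (new)  [load 350/450]
  275 → disc 4 (new)  [load 275/450]
  275 → disc 5 (new)  [load 275/450]
  275 → disc 6 (new)  [load 275/450]
  150 → disc 4  [load 425/450]
  150 → disc 5  [load 425/450]
  125 → disc 6  [load 400/450]
  50 → disc 1  [load 400/450]
6 discs opened.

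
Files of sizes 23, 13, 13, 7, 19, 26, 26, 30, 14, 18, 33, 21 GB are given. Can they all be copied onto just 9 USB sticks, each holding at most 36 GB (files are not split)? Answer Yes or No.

A valid assignment using 8 USB sticks:
  USB stick 1: 33 = 33
  USB stick 2: 30 = 30
  USB stick 3: 26 + 7 = 33
  USB stick 4: 26 = 26
  USB stick 5: 23 + 13 = 36
  USB stick 6: 21 + 14 = 35
  USB stick 7: 19 + 13 = 32
  USB stick 8: 18 = 18
That uses only 8 ≤ 9, so 9 USB sticks are enough.

Yes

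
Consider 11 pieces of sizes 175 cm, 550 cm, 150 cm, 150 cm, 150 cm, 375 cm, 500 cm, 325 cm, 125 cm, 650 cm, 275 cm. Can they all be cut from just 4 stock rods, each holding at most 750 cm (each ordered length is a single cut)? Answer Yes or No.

Total = 3425 cm; ⌈3425/750⌉ = 5.
At least 5 stock rods are required, but only 4 are allowed.

No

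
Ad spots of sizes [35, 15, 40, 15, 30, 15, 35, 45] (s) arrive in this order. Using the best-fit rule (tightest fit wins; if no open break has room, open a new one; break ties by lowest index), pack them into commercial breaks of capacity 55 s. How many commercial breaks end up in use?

5

  35 → break 1 (new)  [load 35/55]
  15 → break 1  [load 50/55]
  40 → break 2 (new)  [load 40/55]
  15 → break 2  [load 55/55]
  30 → break 3 (new)  [load 30/55]
  15 → break 3  [load 45/55]
  35 → break 4 (new)  [load 35/55]
  45 → break 5 (new)  [load 45/55]
5 commercial breaks opened.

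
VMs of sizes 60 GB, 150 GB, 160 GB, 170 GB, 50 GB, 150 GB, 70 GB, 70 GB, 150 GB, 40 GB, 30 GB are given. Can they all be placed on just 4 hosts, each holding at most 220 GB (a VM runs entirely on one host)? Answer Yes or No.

Total = 1100 GB; ⌈1100/220⌉ = 5.
At least 5 hosts are required, but only 4 are allowed.

No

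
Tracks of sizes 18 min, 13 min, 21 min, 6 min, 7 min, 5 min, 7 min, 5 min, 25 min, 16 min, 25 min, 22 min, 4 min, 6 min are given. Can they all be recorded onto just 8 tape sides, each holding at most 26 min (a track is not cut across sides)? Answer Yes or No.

A valid assignment using 8 tape sides:
  side 1: 25 = 25
  side 2: 25 = 25
  side 3: 22 + 4 = 26
  side 4: 21 + 5 = 26
  side 5: 18 + 7 = 25
  side 6: 16 + 7 = 23
  side 7: 13 + 6 + 6 = 25
  side 8: 5 = 5
Every load is within 26 min, so 8 tape sides suffice.

Yes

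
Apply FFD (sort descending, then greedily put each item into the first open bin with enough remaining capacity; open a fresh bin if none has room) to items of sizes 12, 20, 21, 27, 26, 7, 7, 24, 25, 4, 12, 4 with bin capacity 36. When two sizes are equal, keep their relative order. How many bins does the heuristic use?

6

Sorted descending: 27, 26, 25, 24, 21, 20, 12, 12, 7, 7, 4, 4.
  27 → bin 1 (new)  [load 27/36]
  26 → bin 2 (new)  [load 26/36]
  25 → bin 3 (new)  [load 25/36]
  24 → bin 4 (new)  [load 24/36]
  21 → bin 5 (new)  [load 21/36]
  20 → bin 6 (new)  [load 20/36]
  12 → bin 4  [load 36/36]
  12 → bin 5  [load 33/36]
  7 → bin 1  [load 34/36]
  7 → bin 2  [load 33/36]
  4 → bin 3  [load 29/36]
  4 → bin 3  [load 33/36]
6 bins opened.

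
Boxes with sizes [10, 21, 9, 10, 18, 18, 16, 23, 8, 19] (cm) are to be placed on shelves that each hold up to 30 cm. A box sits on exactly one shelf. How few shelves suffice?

6

Total = 23 + 21 + 19 + 18 + 18 + 16 + 10 + 10 + 9 + 8 = 152 cm.
Lower bound: ⌈152/30⌉ = 6 shelves.
A packing using 6 shelves:
  shelf 1: 23 = 23
  shelf 2: 21 + 9 = 30
  shelf 3: 19 + 10 = 29
  shelf 4: 18 + 10 = 28
  shelf 5: 18 + 8 = 26
  shelf 6: 16 = 16
This matches the lower bound, so 6 is optimal.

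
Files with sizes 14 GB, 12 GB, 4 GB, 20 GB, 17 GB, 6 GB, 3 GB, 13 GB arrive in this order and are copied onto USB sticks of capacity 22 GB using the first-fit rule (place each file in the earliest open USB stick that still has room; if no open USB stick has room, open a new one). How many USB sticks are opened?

  14 → USB stick 1 (new)  [load 14/22]
  12 → USB stick 2 (new)  [load 12/22]
  4 → USB stick 1  [load 18/22]
  20 → USB stick 3 (new)  [load 20/22]
  17 → USB stick 4 (new)  [load 17/22]
  6 → USB stick 2  [load 18/22]
  3 → USB stick 1  [load 21/22]
  13 → USB stick 5 (new)  [load 13/22]
5 USB sticks opened.

5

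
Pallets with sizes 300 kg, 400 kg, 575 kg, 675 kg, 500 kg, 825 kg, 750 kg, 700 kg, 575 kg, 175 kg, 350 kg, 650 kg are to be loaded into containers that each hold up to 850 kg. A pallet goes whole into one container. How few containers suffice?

Total = 825 + 750 + 700 + 675 + 650 + 575 + 575 + 500 + 400 + 350 + 300 + 175 = 6475 kg.
Lower bound: ⌈6475/850⌉ = 8 containers.
A packing using 9 containers:
  container 1: 825 = 825
  container 2: 750 = 750
  container 3: 700 = 700
  container 4: 675 + 175 = 850
  container 5: 650 = 650
  container 6: 575 = 575
  container 7: 575 = 575
  container 8: 500 + 350 = 850
  container 9: 400 + 300 = 700
No arrangement into 8 containers stays within capacity, so 9 is optimal.

9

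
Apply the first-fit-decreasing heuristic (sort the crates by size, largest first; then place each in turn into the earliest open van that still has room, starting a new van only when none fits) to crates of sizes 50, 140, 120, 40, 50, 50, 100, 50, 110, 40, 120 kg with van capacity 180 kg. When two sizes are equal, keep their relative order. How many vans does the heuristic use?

6

Sorted descending: 140, 120, 120, 110, 100, 50, 50, 50, 50, 40, 40.
  140 → van 1 (new)  [load 140/180]
  120 → van 2 (new)  [load 120/180]
  120 → van 3 (new)  [load 120/180]
  110 → van 4 (new)  [load 110/180]
  100 → van 5 (new)  [load 100/180]
  50 → van 2  [load 170/180]
  50 → van 3  [load 170/180]
  50 → van 4  [load 160/180]
  50 → van 5  [load 150/180]
  40 → van 1  [load 180/180]
  40 → van 6 (new)  [load 40/180]
6 vans opened.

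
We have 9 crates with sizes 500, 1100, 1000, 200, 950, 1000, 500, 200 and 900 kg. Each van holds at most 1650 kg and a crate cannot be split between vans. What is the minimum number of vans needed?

Total = 1100 + 1000 + 1000 + 950 + 900 + 500 + 500 + 200 + 200 = 6350 kg.
Lower bound: ⌈6350/1650⌉ = 4 vans.
Also, 5 crates each exceed 825 kg, and no two of those can share a van, so at least 5 vans are needed.
A packing using 5 vans:
  van 1: 1100 + 500 = 1600
  van 2: 1000 + 500 = 1500
  van 3: 1000 + 200 + 200 = 1400
  van 4: 950 = 950
  van 5: 900 = 900
This matches the lower bound, so 5 is optimal.

5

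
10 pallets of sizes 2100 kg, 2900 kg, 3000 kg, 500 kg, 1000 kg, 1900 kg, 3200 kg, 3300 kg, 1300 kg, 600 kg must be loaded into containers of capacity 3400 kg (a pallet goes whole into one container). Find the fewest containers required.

Total = 3300 + 3200 + 3000 + 2900 + 2100 + 1900 + 1300 + 1000 + 600 + 500 = 19800 kg.
Lower bound: ⌈19800/3400⌉ = 6 containers.
A packing using 7 containers:
  container 1: 3300 = 3300
  container 2: 3200 = 3200
  container 3: 3000 = 3000
  container 4: 2900 + 500 = 3400
  container 5: 2100 + 1300 = 3400
  container 6: 1900 + 1000 = 2900
  container 7: 600 = 600
No arrangement into 6 containers stays within capacity, so 7 is optimal.

7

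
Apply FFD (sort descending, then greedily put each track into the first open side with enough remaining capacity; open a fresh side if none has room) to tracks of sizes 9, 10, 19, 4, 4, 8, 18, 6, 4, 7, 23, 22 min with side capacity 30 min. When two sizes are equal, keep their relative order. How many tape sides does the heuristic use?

Sorted descending: 23, 22, 19, 18, 10, 9, 8, 7, 6, 4, 4, 4.
  23 → side 1 (new)  [load 23/30]
  22 → side 2 (new)  [load 22/30]
  19 → side 3 (new)  [load 19/30]
  18 → side 4 (new)  [load 18/30]
  10 → side 3  [load 29/30]
  9 → side 4  [load 27/30]
  8 → side 2  [load 30/30]
  7 → side 1  [load 30/30]
  6 → side 5 (new)  [load 6/30]
  4 → side 5  [load 10/30]
  4 → side 5  [load 14/30]
  4 → side 5  [load 18/30]
5 tape sides opened.

5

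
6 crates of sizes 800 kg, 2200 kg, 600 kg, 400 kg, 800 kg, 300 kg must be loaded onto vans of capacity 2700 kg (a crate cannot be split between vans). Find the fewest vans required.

2

Total = 2200 + 800 + 800 + 600 + 400 + 300 = 5100 kg.
Lower bound: ⌈5100/2700⌉ = 2 vans.
A packing using 2 vans:
  van 1: 2200 + 400 = 2600
  van 2: 800 + 800 + 600 + 300 = 2500
This matches the lower bound, so 2 is optimal.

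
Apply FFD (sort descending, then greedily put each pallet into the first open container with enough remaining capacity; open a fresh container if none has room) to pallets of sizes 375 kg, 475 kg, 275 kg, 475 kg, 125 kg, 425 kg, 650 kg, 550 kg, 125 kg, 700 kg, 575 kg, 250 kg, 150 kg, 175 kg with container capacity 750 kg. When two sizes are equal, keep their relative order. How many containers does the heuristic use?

8

Sorted descending: 700, 650, 575, 550, 475, 475, 425, 375, 275, 250, 175, 150, 125, 125.
  700 → container 1 (new)  [load 700/750]
  650 → container 2 (new)  [load 650/750]
  575 → container 3 (new)  [load 575/750]
  550 → container 4 (new)  [load 550/750]
  475 → container 5 (new)  [load 475/750]
  475 → container 6 (new)  [load 475/750]
  425 → container 7 (new)  [load 425/750]
  375 → container 8 (new)  [load 375/750]
  275 → container 5  [load 750/750]
  250 → container 6  [load 725/750]
  175 → container 3  [load 750/750]
  150 → container 4  [load 700/750]
  125 → container 7  [load 550/750]
  125 → container 7  [load 675/750]
8 containers opened.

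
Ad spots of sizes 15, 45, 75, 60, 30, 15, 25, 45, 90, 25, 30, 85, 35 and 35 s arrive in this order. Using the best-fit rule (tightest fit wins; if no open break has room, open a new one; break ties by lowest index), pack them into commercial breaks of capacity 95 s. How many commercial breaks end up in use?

8

  15 → break 1 (new)  [load 15/95]
  45 → break 1  [load 60/95]
  75 → break 2 (new)  [load 75/95]
  60 → break 3 (new)  [load 60/95]
  30 → break 1  [load 90/95]
  15 → break 2  [load 90/95]
  25 → break 3  [load 85/95]
  45 → break 4 (new)  [load 45/95]
  90 → break 5 (new)  [load 90/95]
  25 → break 4  [load 70/95]
  30 → break 6 (new)  [load 30/95]
  85 → break 7 (new)  [load 85/95]
  35 → break 6  [load 65/95]
  35 → break 8 (new)  [load 35/95]
8 commercial breaks opened.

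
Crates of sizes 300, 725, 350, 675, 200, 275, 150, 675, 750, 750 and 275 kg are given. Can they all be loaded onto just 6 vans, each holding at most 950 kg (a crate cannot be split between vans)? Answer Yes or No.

A valid assignment using 6 vans:
  van 1: 750 + 200 = 950
  van 2: 750 + 150 = 900
  van 3: 725 = 725
  van 4: 675 + 275 = 950
  van 5: 675 + 275 = 950
  van 6: 350 + 300 = 650
Every load is within 950 kg, so 6 vans suffice.

Yes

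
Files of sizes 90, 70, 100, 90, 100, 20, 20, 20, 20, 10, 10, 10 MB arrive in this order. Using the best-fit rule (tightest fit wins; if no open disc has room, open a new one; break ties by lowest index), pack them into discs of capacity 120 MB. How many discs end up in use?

  90 → disc 1 (new)  [load 90/120]
  70 → disc 2 (new)  [load 70/120]
  100 → disc 3 (new)  [load 100/120]
  90 → disc 4 (new)  [load 90/120]
  100 → disc 5 (new)  [load 100/120]
  20 → disc 3  [load 120/120]
  20 → disc 5  [load 120/120]
  20 → disc 1  [load 110/120]
  20 → disc 4  [load 110/120]
  10 → disc 1  [load 120/120]
  10 → disc 4  [load 120/120]
  10 → disc 2  [load 80/120]
5 discs opened.

5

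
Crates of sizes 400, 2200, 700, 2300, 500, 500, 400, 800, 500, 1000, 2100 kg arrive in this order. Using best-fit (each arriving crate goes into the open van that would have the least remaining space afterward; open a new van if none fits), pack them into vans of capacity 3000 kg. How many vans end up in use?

5

  400 → van 1 (new)  [load 400/3000]
  2200 → van 1  [load 2600/3000]
  700 → van 2 (new)  [load 700/3000]
  2300 → van 2  [load 3000/3000]
  500 → van 3 (new)  [load 500/3000]
  500 → van 3  [load 1000/3000]
  400 → van 1  [load 3000/3000]
  800 → van 3  [load 1800/3000]
  500 → van 3  [load 2300/3000]
  1000 → van 4 (new)  [load 1000/3000]
  2100 → van 5 (new)  [load 2100/3000]
5 vans opened.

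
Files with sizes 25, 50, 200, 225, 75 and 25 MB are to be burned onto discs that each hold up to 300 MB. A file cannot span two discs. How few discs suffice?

2

Total = 225 + 200 + 75 + 50 + 25 + 25 = 600 MB.
Lower bound: ⌈600/300⌉ = 2 discs.
A packing using 2 discs:
  disc 1: 225 + 75 = 300
  disc 2: 200 + 50 + 25 + 25 = 300
This matches the lower bound, so 2 is optimal.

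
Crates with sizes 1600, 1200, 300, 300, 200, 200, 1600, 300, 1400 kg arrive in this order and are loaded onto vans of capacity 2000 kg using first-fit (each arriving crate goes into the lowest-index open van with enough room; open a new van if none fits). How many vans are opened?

  1600 → van 1 (new)  [load 1600/2000]
  1200 → van 2 (new)  [load 1200/2000]
  300 → van 1  [load 1900/2000]
  300 → van 2  [load 1500/2000]
  200 → van 2  [load 1700/2000]
  200 → van 2  [load 1900/2000]
  1600 → van 3 (new)  [load 1600/2000]
  300 → van 3  [load 1900/2000]
  1400 → van 4 (new)  [load 1400/2000]
4 vans opened.

4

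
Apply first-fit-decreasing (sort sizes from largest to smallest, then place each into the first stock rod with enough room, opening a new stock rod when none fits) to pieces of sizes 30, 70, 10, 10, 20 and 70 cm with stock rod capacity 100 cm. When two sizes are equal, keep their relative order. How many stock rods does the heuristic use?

Sorted descending: 70, 70, 30, 20, 10, 10.
  70 → stock rod 1 (new)  [load 70/100]
  70 → stock rod 2 (new)  [load 70/100]
  30 → stock rod 1  [load 100/100]
  20 → stock rod 2  [load 90/100]
  10 → stock rod 2  [load 100/100]
  10 → stock rod 3 (new)  [load 10/100]
3 stock rods opened.

3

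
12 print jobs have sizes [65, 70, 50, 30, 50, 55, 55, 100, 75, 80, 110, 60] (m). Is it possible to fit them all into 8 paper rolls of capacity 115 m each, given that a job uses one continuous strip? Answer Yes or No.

Yes

A valid assignment using 8 paper rolls:
  roll 1: 110 = 110
  roll 2: 100 = 100
  roll 3: 80 + 30 = 110
  roll 4: 75 = 75
  roll 5: 70 = 70
  roll 6: 65 + 50 = 115
  roll 7: 60 + 55 = 115
  roll 8: 55 + 50 = 105
Every load is within 115 m, so 8 paper rolls suffice.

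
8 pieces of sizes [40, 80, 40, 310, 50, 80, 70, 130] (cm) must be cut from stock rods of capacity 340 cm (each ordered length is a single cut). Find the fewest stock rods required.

Total = 310 + 130 + 80 + 80 + 70 + 50 + 40 + 40 = 800 cm.
Lower bound: ⌈800/340⌉ = 3 stock rods.
A packing using 3 stock rods:
  stock rod 1: 310 = 310
  stock rod 2: 130 + 80 + 80 + 50 = 340
  stock rod 3: 70 + 40 + 40 = 150
This matches the lower bound, so 3 is optimal.

3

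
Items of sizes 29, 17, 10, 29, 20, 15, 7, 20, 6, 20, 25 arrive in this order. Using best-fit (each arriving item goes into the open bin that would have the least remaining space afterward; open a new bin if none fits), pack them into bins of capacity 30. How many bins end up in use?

8

  29 → bin 1 (new)  [load 29/30]
  17 → bin 2 (new)  [load 17/30]
  10 → bin 2  [load 27/30]
  29 → bin 3 (new)  [load 29/30]
  20 → bin 4 (new)  [load 20/30]
  15 → bin 5 (new)  [load 15/30]
  7 → bin 4  [load 27/30]
  20 → bin 6 (new)  [load 20/30]
  6 → bin 6  [load 26/30]
  20 → bin 7 (new)  [load 20/30]
  25 → bin 8 (new)  [load 25/30]
8 bins opened.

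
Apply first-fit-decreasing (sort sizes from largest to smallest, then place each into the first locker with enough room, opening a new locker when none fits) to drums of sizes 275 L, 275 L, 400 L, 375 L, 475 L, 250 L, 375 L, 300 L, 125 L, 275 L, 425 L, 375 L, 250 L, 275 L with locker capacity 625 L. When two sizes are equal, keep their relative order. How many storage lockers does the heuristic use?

Sorted descending: 475, 425, 400, 375, 375, 375, 300, 275, 275, 275, 275, 250, 250, 125.
  475 → locker 1 (new)  [load 475/625]
  425 → locker 2 (new)  [load 425/625]
  400 → locker 3 (new)  [load 400/625]
  375 → locker 4 (new)  [load 375/625]
  375 → locker 5 (new)  [load 375/625]
  375 → locker 6 (new)  [load 375/625]
  300 → locker 7 (new)  [load 300/625]
  275 → locker 7  [load 575/625]
  275 → locker 8 (new)  [load 275/625]
  275 → locker 8  [load 550/625]
  275 → locker 9 (new)  [load 275/625]
  250 → locker 4  [load 625/625]
  250 → locker 5  [load 625/625]
  125 → locker 1  [load 600/625]
9 storage lockers opened.

9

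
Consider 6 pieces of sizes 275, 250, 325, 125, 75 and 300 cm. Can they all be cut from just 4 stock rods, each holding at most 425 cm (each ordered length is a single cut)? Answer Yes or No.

A valid assignment using 4 stock rods:
  stock rod 1: 325 + 75 = 400
  stock rod 2: 300 + 125 = 425
  stock rod 3: 275 = 275
  stock rod 4: 250 = 250
Every load is within 425 cm, so 4 stock rods suffice.

Yes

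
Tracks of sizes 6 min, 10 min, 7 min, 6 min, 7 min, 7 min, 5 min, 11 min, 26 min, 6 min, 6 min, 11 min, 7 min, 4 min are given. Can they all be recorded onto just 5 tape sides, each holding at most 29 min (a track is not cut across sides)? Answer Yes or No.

Yes

A valid assignment using 5 tape sides:
  side 1: 26 = 26
  side 2: 11 + 11 + 7 = 29
  side 3: 10 + 7 + 7 + 5 = 29
  side 4: 7 + 6 + 6 + 6 + 4 = 29
  side 5: 6 = 6
Every load is within 29 min, so 5 tape sides suffice.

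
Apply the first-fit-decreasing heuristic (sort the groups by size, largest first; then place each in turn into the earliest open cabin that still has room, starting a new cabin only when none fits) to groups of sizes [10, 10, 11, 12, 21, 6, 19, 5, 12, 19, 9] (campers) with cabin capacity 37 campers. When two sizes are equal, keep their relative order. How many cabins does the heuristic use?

4

Sorted descending: 21, 19, 19, 12, 12, 11, 10, 10, 9, 6, 5.
  21 → cabin 1 (new)  [load 21/37]
  19 → cabin 2 (new)  [load 19/37]
  19 → cabin 3 (new)  [load 19/37]
  12 → cabin 1  [load 33/37]
  12 → cabin 2  [load 31/37]
  11 → cabin 3  [load 30/37]
  10 → cabin 4 (new)  [load 10/37]
  10 → cabin 4  [load 20/37]
  9 → cabin 4  [load 29/37]
  6 → cabin 2  [load 37/37]
  5 → cabin 3  [load 35/37]
4 cabins opened.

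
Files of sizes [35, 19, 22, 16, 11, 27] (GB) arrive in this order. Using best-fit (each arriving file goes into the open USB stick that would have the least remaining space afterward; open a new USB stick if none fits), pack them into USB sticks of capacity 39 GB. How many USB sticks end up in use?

  35 → USB stick 1 (new)  [load 35/39]
  19 → USB stick 2 (new)  [load 19/39]
  22 → USB stick 3 (new)  [load 22/39]
  16 → USB stick 3  [load 38/39]
  11 → USB stick 2  [load 30/39]
  27 → USB stick 4 (new)  [load 27/39]
4 USB sticks opened.

4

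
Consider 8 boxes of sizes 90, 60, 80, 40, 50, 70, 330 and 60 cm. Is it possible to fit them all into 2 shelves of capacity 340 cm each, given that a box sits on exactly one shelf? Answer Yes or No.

No

Total = 780 cm; ⌈780/340⌉ = 3.
At least 3 shelves are required, but only 2 are allowed.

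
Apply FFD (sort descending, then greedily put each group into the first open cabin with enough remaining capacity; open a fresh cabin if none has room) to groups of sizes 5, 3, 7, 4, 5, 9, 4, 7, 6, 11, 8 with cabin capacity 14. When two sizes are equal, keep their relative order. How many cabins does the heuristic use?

Sorted descending: 11, 9, 8, 7, 7, 6, 5, 5, 4, 4, 3.
  11 → cabin 1 (new)  [load 11/14]
  9 → cabin 2 (new)  [load 9/14]
  8 → cabin 3 (new)  [load 8/14]
  7 → cabin 4 (new)  [load 7/14]
  7 → cabin 4  [load 14/14]
  6 → cabin 3  [load 14/14]
  5 → cabin 2  [load 14/14]
  5 → cabin 5 (new)  [load 5/14]
  4 → cabin 5  [load 9/14]
  4 → cabin 5  [load 13/14]
  3 → cabin 1  [load 14/14]
5 cabins opened.

5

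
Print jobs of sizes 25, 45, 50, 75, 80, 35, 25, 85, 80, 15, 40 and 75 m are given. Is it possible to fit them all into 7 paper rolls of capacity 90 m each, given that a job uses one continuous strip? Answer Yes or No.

No

Total = 630 m; ⌈630/90⌉ = 7.
The bound of 7 does not rule out 7, but exhaustive search shows no assignment into 7 paper rolls of capacity 90 m exists — the minimum is 8.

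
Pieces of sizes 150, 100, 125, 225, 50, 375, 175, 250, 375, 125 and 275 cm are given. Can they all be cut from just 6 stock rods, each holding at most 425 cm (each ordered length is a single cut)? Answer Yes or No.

A valid assignment using 6 stock rods:
  stock rod 1: 375 + 50 = 425
  stock rod 2: 375 = 375
  stock rod 3: 275 + 150 = 425
  stock rod 4: 250 + 175 = 425
  stock rod 5: 225 + 125 = 350
  stock rod 6: 125 + 100 = 225
Every load is within 425 cm, so 6 stock rods suffice.

Yes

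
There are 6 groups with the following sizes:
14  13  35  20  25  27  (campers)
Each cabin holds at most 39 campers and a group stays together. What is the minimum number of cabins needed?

Total = 35 + 27 + 25 + 20 + 14 + 13 = 134 campers.
Lower bound: ⌈134/39⌉ = 4 cabins.
A packing using 4 cabins:
  cabin 1: 35 = 35
  cabin 2: 27 = 27
  cabin 3: 25 + 14 = 39
  cabin 4: 20 + 13 = 33
This matches the lower bound, so 4 is optimal.

4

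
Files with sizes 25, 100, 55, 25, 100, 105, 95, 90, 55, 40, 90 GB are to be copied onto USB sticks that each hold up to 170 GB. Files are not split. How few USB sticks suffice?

6

Total = 105 + 100 + 100 + 95 + 90 + 90 + 55 + 55 + 40 + 25 + 25 = 780 GB.
Lower bound: ⌈780/170⌉ = 5 USB sticks.
Also, 6 files each exceed 85 GB, and no two of those can share a USB stick, so at least 6 USB sticks are needed.
A packing using 6 USB sticks:
  USB stick 1: 105 + 55 = 160
  USB stick 2: 100 + 55 = 155
  USB stick 3: 100 + 40 + 25 = 165
  USB stick 4: 95 + 25 = 120
  USB stick 5: 90 = 90
  USB stick 6: 90 = 90
This matches the lower bound, so 6 is optimal.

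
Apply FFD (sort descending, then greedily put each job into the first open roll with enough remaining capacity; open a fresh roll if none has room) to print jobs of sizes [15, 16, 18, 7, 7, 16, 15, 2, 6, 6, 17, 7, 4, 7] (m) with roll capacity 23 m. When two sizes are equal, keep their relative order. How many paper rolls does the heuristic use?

7

Sorted descending: 18, 17, 16, 16, 15, 15, 7, 7, 7, 7, 6, 6, 4, 2.
  18 → roll 1 (new)  [load 18/23]
  17 → roll 2 (new)  [load 17/23]
  16 → roll 3 (new)  [load 16/23]
  16 → roll 4 (new)  [load 16/23]
  15 → roll 5 (new)  [load 15/23]
  15 → roll 6 (new)  [load 15/23]
  7 → roll 3  [load 23/23]
  7 → roll 4  [load 23/23]
  7 → roll 5  [load 22/23]
  7 → roll 6  [load 22/23]
  6 → roll 2  [load 23/23]
  6 → roll 7 (new)  [load 6/23]
  4 → roll 1  [load 22/23]
  2 → roll 7  [load 8/23]
7 paper rolls opened.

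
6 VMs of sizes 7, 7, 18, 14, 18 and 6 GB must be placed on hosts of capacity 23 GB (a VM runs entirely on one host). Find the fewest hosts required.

4

Total = 18 + 18 + 14 + 7 + 7 + 6 = 70 GB.
Lower bound: ⌈70/23⌉ = 4 hosts.
A packing using 4 hosts:
  host 1: 18 = 18
  host 2: 18 = 18
  host 3: 14 + 7 = 21
  host 4: 7 + 6 = 13
This matches the lower bound, so 4 is optimal.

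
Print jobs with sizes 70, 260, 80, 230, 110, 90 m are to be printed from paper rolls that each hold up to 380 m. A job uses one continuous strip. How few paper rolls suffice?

Total = 260 + 230 + 110 + 90 + 80 + 70 = 840 m.
Lower bound: ⌈840/380⌉ = 3 paper rolls.
A packing using 3 paper rolls:
  roll 1: 260 + 110 = 370
  roll 2: 230 + 90 = 320
  roll 3: 80 + 70 = 150
This matches the lower bound, so 3 is optimal.

3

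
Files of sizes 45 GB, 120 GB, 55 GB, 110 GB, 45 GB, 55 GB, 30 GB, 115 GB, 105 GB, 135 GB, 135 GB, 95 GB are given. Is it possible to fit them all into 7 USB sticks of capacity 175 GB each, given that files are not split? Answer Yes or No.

A valid assignment using 7 USB sticks:
  USB stick 1: 135 + 30 = 165
  USB stick 2: 135 = 135
  USB stick 3: 120 + 55 = 175
  USB stick 4: 115 + 55 = 170
  USB stick 5: 110 + 45 = 155
  USB stick 6: 105 + 45 = 150
  USB stick 7: 95 = 95
Every load is within 175 GB, so 7 USB sticks suffice.

Yes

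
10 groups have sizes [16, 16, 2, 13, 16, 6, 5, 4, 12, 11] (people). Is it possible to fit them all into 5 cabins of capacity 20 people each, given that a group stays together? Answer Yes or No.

No

Total = 101 people; ⌈101/20⌉ = 6.
At least 6 cabins are required, but only 5 are allowed.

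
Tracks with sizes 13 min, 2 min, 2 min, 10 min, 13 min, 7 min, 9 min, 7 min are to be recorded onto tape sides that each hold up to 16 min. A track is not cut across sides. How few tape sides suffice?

Total = 13 + 13 + 10 + 9 + 7 + 7 + 2 + 2 = 63 min.
Lower bound: ⌈63/16⌉ = 4 tape sides.
A packing using 5 tape sides:
  side 1: 13 + 2 = 15
  side 2: 13 + 2 = 15
  side 3: 10 = 10
  side 4: 9 + 7 = 16
  side 5: 7 = 7
No arrangement into 4 tape sides stays within capacity, so 5 is optimal.

5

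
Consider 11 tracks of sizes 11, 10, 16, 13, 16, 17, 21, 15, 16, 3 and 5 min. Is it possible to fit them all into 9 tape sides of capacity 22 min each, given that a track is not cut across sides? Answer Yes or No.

Yes

A valid assignment using 8 tape sides:
  side 1: 21 = 21
  side 2: 17 + 5 = 22
  side 3: 16 + 3 = 19
  side 4: 16 = 16
  side 5: 16 = 16
  side 6: 15 = 15
  side 7: 13 = 13
  side 8: 11 + 10 = 21
That uses only 8 ≤ 9, so 9 tape sides are enough.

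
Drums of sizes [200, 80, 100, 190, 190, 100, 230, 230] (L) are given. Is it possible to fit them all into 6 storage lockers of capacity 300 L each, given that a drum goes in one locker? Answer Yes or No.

Yes

A valid assignment using 5 storage lockers:
  locker 1: 230 = 230
  locker 2: 230 = 230
  locker 3: 200 + 100 = 300
  locker 4: 190 + 100 = 290
  locker 5: 190 + 80 = 270
That uses only 5 ≤ 6, so 6 storage lockers are enough.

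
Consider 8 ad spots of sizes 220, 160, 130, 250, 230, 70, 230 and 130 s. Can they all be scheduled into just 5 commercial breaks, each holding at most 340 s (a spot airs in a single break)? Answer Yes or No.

Total = 1420 s; ⌈1420/340⌉ = 5.
The bound of 5 does not rule out 5, but exhaustive search shows no assignment into 5 commercial breaks of capacity 340 s exists — the minimum is 6.

No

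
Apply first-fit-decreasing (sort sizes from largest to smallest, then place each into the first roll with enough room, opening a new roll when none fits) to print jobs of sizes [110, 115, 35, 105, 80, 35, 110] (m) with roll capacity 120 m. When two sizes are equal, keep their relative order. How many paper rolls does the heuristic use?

Sorted descending: 115, 110, 110, 105, 80, 35, 35.
  115 → roll 1 (new)  [load 115/120]
  110 → roll 2 (new)  [load 110/120]
  110 → roll 3 (new)  [load 110/120]
  105 → roll 4 (new)  [load 105/120]
  80 → roll 5 (new)  [load 80/120]
  35 → roll 5  [load 115/120]
  35 → roll 6 (new)  [load 35/120]
6 paper rolls opened.

6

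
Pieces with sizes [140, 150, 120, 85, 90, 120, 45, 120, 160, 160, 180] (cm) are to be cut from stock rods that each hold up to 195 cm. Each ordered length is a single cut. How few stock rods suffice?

9

Total = 180 + 160 + 160 + 150 + 140 + 120 + 120 + 120 + 90 + 85 + 45 = 1370 cm.
Lower bound: ⌈1370/195⌉ = 8 stock rods.
A packing using 9 stock rods:
  stock rod 1: 180 = 180
  stock rod 2: 160 = 160
  stock rod 3: 160 = 160
  stock rod 4: 150 + 45 = 195
  stock rod 5: 140 = 140
  stock rod 6: 120 = 120
  stock rod 7: 120 = 120
  stock rod 8: 120 = 120
  stock rod 9: 90 + 85 = 175
No arrangement into 8 stock rods stays within capacity, so 9 is optimal.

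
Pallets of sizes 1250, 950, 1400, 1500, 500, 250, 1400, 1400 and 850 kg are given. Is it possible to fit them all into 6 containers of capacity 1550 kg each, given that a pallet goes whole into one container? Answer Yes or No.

Total = 9500 kg; ⌈9500/1550⌉ = 7.
At least 7 containers are required, but only 6 are allowed.

No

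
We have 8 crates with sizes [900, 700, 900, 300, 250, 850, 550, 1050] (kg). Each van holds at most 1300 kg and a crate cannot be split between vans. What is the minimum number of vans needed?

Total = 1050 + 900 + 900 + 850 + 700 + 550 + 300 + 250 = 5500 kg.
Lower bound: ⌈5500/1300⌉ = 5 vans.
A packing using 5 vans:
  van 1: 1050 + 250 = 1300
  van 2: 900 + 300 = 1200
  van 3: 900 = 900
  van 4: 850 = 850
  van 5: 700 + 550 = 1250
This matches the lower bound, so 5 is optimal.

5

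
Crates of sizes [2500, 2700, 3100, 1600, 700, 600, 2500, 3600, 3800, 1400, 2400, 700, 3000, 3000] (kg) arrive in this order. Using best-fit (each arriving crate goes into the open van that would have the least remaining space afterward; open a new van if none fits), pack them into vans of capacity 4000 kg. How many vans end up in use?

  2500 → van 1 (new)  [load 2500/4000]
  2700 → van 2 (new)  [load 2700/4000]
  3100 → van 3 (new)  [load 3100/4000]
  1600 → van 4 (new)  [load 1600/4000]
  700 → van 3  [load 3800/4000]
  600 → van 2  [load 3300/4000]
  2500 → van 5 (new)  [load 2500/4000]
  3600 → van 6 (new)  [load 3600/4000]
  3800 → van 7 (new)  [load 3800/4000]
  1400 → van 1  [load 3900/4000]
  2400 → van 4  [load 4000/4000]
  700 → van 2  [load 4000/4000]
  3000 → van 8 (new)  [load 3000/4000]
  3000 → van 9 (new)  [load 3000/4000]
9 vans opened.

9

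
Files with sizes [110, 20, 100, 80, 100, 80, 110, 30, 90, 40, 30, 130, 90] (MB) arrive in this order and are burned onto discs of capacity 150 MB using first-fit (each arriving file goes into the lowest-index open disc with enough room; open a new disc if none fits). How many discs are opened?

  110 → disc 1 (new)  [load 110/150]
  20 → disc 1  [load 130/150]
  100 → disc 2 (new)  [load 100/150]
  80 → disc 3 (new)  [load 80/150]
  100 → disc 4 (new)  [load 100/150]
  80 → disc 5 (new)  [load 80/150]
  110 → disc 6 (new)  [load 110/150]
  30 → disc 2  [load 130/150]
  90 → disc 7 (new)  [load 90/150]
  40 → disc 3  [load 120/150]
  30 → disc 3  [load 150/150]
  130 → disc 8 (new)  [load 130/150]
  90 → disc 9 (new)  [load 90/150]
9 discs opened.

9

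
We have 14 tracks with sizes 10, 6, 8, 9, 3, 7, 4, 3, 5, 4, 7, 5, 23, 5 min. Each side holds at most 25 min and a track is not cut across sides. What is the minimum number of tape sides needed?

Total = 23 + 10 + 9 + 8 + 7 + 7 + 6 + 5 + 5 + 5 + 4 + 4 + 3 + 3 = 99 min.
Lower bound: ⌈99/25⌉ = 4 tape sides.
A packing using 5 tape sides:
  side 1: 23 = 23
  side 2: 10 + 9 + 6 = 25
  side 3: 8 + 7 + 7 + 3 = 25
  side 4: 5 + 5 + 5 + 4 + 4 = 23
  side 5: 3 = 3
No arrangement into 4 tape sides stays within capacity, so 5 is optimal.

5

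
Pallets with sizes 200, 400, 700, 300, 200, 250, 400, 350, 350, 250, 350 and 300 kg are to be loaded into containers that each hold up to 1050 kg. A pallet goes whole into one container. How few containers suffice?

Total = 700 + 400 + 400 + 350 + 350 + 350 + 300 + 300 + 250 + 250 + 200 + 200 = 4050 kg.
Lower bound: ⌈4050/1050⌉ = 4 containers.
A packing using 4 containers:
  container 1: 700 + 350 = 1050
  container 2: 400 + 400 + 250 = 1050
  container 3: 350 + 350 + 300 = 1000
  container 4: 300 + 250 + 200 + 200 = 950
This matches the lower bound, so 4 is optimal.

4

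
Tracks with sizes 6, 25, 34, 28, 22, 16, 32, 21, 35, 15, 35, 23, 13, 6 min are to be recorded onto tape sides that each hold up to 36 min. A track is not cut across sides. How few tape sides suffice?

Total = 35 + 35 + 34 + 32 + 28 + 25 + 23 + 22 + 21 + 16 + 15 + 13 + 6 + 6 = 311 min.
Lower bound: ⌈311/36⌉ = 9 tape sides.
A packing using 10 tape sides:
  side 1: 35 = 35
  side 2: 35 = 35
  side 3: 34 = 34
  side 4: 32 = 32
  side 5: 28 + 6 = 34
  side 6: 25 + 6 = 31
  side 7: 23 + 13 = 36
  side 8: 22 = 22
  side 9: 21 + 15 = 36
  side 10: 16 = 16
No arrangement into 9 tape sides stays within capacity, so 10 is optimal.

10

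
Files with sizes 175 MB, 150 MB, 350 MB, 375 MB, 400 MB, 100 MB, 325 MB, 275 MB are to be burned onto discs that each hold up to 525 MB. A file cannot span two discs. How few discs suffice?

5

Total = 400 + 375 + 350 + 325 + 275 + 175 + 150 + 100 = 2150 MB.
Lower bound: ⌈2150/525⌉ = 5 discs.
A packing using 5 discs:
  disc 1: 400 + 100 = 500
  disc 2: 375 + 150 = 525
  disc 3: 350 + 175 = 525
  disc 4: 325 = 325
  disc 5: 275 = 275
This matches the lower bound, so 5 is optimal.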